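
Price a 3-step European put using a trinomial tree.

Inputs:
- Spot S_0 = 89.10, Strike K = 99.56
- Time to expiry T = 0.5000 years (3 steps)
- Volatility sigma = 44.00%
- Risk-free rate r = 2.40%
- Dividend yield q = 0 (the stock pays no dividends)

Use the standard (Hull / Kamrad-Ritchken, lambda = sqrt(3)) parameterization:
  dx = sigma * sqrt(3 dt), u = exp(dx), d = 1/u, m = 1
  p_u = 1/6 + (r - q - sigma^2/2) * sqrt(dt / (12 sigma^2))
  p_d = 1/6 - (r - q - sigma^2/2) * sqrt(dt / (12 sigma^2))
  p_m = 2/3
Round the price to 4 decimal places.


Answer: Price = V(0,0) = 17.0764

Derivation:
dt = T/N = 0.166667; dx = sigma*sqrt(3*dt) = 0.311127
u = exp(dx) = 1.364963; d = 1/u = 0.732621
p_u = 0.147168, p_m = 0.666667, p_d = 0.186166
Discount per step: exp(-r*dt) = 0.996008
Stock lattice S(k, j) with j the centered position index:
  k=0: S(0,+0) = 89.1000
  k=1: S(1,-1) = 65.2765; S(1,+0) = 89.1000; S(1,+1) = 121.6182
  k=2: S(2,-2) = 47.8229; S(2,-1) = 65.2765; S(2,+0) = 89.1000; S(2,+1) = 121.6182; S(2,+2) = 166.0042
  k=3: S(3,-3) = 35.0361; S(3,-2) = 47.8229; S(3,-1) = 65.2765; S(3,+0) = 89.1000; S(3,+1) = 121.6182; S(3,+2) = 166.0042; S(3,+3) = 226.5896
Terminal payoffs V(N, j) = max(K - S_T, 0):
  V(3,-3) = 64.523920; V(3,-2) = 51.737064; V(3,-1) = 34.283483; V(3,+0) = 10.460000; V(3,+1) = 0.000000; V(3,+2) = 0.000000; V(3,+3) = 0.000000
Backward induction: V(k, j) = exp(-r*dt) * [p_u * V(k+1, j+1) + p_m * V(k+1, j) + p_d * V(k+1, j-1)]
  V(2,-2) = exp(-r*dt) * [p_u*34.283483 + p_m*51.737064 + p_d*64.523920] = 51.343151
  V(2,-1) = exp(-r*dt) * [p_u*10.460000 + p_m*34.283483 + p_d*51.737064] = 33.890859
  V(2,+0) = exp(-r*dt) * [p_u*0.000000 + p_m*10.460000 + p_d*34.283483] = 13.302425
  V(2,+1) = exp(-r*dt) * [p_u*0.000000 + p_m*0.000000 + p_d*10.460000] = 1.939519
  V(2,+2) = exp(-r*dt) * [p_u*0.000000 + p_m*0.000000 + p_d*0.000000] = 0.000000
  V(1,-1) = exp(-r*dt) * [p_u*13.302425 + p_m*33.890859 + p_d*51.343151] = 33.973758
  V(1,+0) = exp(-r*dt) * [p_u*1.939519 + p_m*13.302425 + p_d*33.890859] = 15.401304
  V(1,+1) = exp(-r*dt) * [p_u*0.000000 + p_m*1.939519 + p_d*13.302425] = 3.754420
  V(0,+0) = exp(-r*dt) * [p_u*3.754420 + p_m*15.401304 + p_d*33.973758] = 17.076370


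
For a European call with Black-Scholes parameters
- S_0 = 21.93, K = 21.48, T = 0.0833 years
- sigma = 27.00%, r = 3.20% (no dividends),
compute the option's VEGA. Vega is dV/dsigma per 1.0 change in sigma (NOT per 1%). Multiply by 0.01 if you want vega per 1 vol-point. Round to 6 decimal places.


Answer: Vega = 2.383869

Derivation:
d1 = 0.3392313422; d2 = 0.2613046459
phi(d1) = 0.3766354690; exp(-qT) = 1.0000000000; exp(-rT) = 0.9973379496
Vega = S * exp(-qT) * phi(d1) * sqrt(T) = 21.9300 * 1.0000000000 * 0.3766354690 * 0.2886173938 = 2.383869


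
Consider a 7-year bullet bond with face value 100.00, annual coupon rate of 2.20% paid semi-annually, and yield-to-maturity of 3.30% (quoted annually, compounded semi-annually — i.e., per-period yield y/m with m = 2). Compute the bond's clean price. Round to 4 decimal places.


Coupon per period c = face * coupon_rate / m = 1.100000
Periods per year m = 2; per-period yield y/m = 0.016500
Number of cashflows N = 14
Cashflows (t years, CF_t, discount factor 1/(1+y/m)^(m*t), PV):
  t = 0.5000: CF_t = 1.100000, DF = 0.983768, PV = 1.082145
  t = 1.0000: CF_t = 1.100000, DF = 0.967799, PV = 1.064579
  t = 1.5000: CF_t = 1.100000, DF = 0.952090, PV = 1.047299
  t = 2.0000: CF_t = 1.100000, DF = 0.936635, PV = 1.030299
  t = 2.5000: CF_t = 1.100000, DF = 0.921432, PV = 1.013575
  t = 3.0000: CF_t = 1.100000, DF = 0.906475, PV = 0.997122
  t = 3.5000: CF_t = 1.100000, DF = 0.891761, PV = 0.980937
  t = 4.0000: CF_t = 1.100000, DF = 0.877285, PV = 0.965014
  t = 4.5000: CF_t = 1.100000, DF = 0.863045, PV = 0.949350
  t = 5.0000: CF_t = 1.100000, DF = 0.849036, PV = 0.933940
  t = 5.5000: CF_t = 1.100000, DF = 0.835254, PV = 0.918780
  t = 6.0000: CF_t = 1.100000, DF = 0.821696, PV = 0.903866
  t = 6.5000: CF_t = 1.100000, DF = 0.808359, PV = 0.889194
  t = 7.0000: CF_t = 101.100000, DF = 0.795237, PV = 80.398472
Price P = sum_t PV_t = 93.174570

Answer: Price = 93.1746


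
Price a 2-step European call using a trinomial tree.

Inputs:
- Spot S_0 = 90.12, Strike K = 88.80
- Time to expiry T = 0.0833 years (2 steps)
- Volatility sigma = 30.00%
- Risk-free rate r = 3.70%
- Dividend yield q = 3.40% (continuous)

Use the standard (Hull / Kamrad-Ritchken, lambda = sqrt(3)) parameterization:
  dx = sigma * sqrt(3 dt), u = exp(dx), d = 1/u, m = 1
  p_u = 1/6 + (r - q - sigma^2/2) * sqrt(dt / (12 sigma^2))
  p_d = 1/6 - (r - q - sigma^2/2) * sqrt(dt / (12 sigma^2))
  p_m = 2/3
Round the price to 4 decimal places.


dt = T/N = 0.041650; dx = sigma*sqrt(3*dt) = 0.106045
u = exp(dx) = 1.111872; d = 1/u = 0.899384
p_u = 0.158419, p_m = 0.666667, p_d = 0.174915
Discount per step: exp(-r*dt) = 0.998460
Stock lattice S(k, j) with j the centered position index:
  k=0: S(0,+0) = 90.1200
  k=1: S(1,-1) = 81.0525; S(1,+0) = 90.1200; S(1,+1) = 100.2019
  k=2: S(2,-2) = 72.8974; S(2,-1) = 81.0525; S(2,+0) = 90.1200; S(2,+1) = 100.2019; S(2,+2) = 111.4116
Terminal payoffs V(N, j) = max(S_T - K, 0):
  V(2,-2) = 0.000000; V(2,-1) = 0.000000; V(2,+0) = 1.320000; V(2,+1) = 11.401877; V(2,+2) = 22.611630
Backward induction: V(k, j) = exp(-r*dt) * [p_u * V(k+1, j+1) + p_m * V(k+1, j) + p_d * V(k+1, j-1)]
  V(1,-1) = exp(-r*dt) * [p_u*1.320000 + p_m*0.000000 + p_d*0.000000] = 0.208791
  V(1,+0) = exp(-r*dt) * [p_u*11.401877 + p_m*1.320000 + p_d*0.000000] = 2.682134
  V(1,+1) = exp(-r*dt) * [p_u*22.611630 + p_m*11.401877 + p_d*1.320000] = 11.396668
  V(0,+0) = exp(-r*dt) * [p_u*11.396668 + p_m*2.682134 + p_d*0.208791] = 3.624466

Answer: Price = V(0,0) = 3.6245


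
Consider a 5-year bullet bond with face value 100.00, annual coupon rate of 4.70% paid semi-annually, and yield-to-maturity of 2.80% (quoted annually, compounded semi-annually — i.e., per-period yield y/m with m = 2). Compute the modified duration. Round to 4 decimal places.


Answer: Modified duration = 4.4753

Derivation:
Coupon per period c = face * coupon_rate / m = 2.350000
Periods per year m = 2; per-period yield y/m = 0.014000
Number of cashflows N = 10
Cashflows (t years, CF_t, discount factor 1/(1+y/m)^(m*t), PV):
  t = 0.5000: CF_t = 2.350000, DF = 0.986193, PV = 2.317554
  t = 1.0000: CF_t = 2.350000, DF = 0.972577, PV = 2.285556
  t = 1.5000: CF_t = 2.350000, DF = 0.959149, PV = 2.254000
  t = 2.0000: CF_t = 2.350000, DF = 0.945906, PV = 2.222880
  t = 2.5000: CF_t = 2.350000, DF = 0.932847, PV = 2.192189
  t = 3.0000: CF_t = 2.350000, DF = 0.919967, PV = 2.161923
  t = 3.5000: CF_t = 2.350000, DF = 0.907265, PV = 2.132074
  t = 4.0000: CF_t = 2.350000, DF = 0.894739, PV = 2.102637
  t = 4.5000: CF_t = 2.350000, DF = 0.882386, PV = 2.073606
  t = 5.0000: CF_t = 102.350000, DF = 0.870203, PV = 89.065251
Price P = sum_t PV_t = 108.807671
First compute Macaulay numerator sum_t t * PV_t:
  t * PV_t at t = 0.5000: 1.158777
  t * PV_t at t = 1.0000: 2.285556
  t * PV_t at t = 1.5000: 3.381001
  t * PV_t at t = 2.0000: 4.445760
  t * PV_t at t = 2.5000: 5.480474
  t * PV_t at t = 3.0000: 6.485768
  t * PV_t at t = 3.5000: 7.462257
  t * PV_t at t = 4.0000: 8.410546
  t * PV_t at t = 4.5000: 9.331228
  t * PV_t at t = 5.0000: 445.326256
Macaulay duration D = 493.767623 / 108.807671 = 4.537985
Modified duration = D / (1 + y/m) = 4.537985 / (1 + 0.014000) = 4.475331


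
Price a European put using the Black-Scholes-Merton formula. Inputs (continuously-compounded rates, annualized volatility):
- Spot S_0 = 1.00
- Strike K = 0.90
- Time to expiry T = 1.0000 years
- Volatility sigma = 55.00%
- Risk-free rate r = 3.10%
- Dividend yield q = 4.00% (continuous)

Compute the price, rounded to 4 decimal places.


Answer: Price = 0.1575

Derivation:
d1 = (ln(S/K) + (r - q + 0.5*sigma^2) * T) / (sigma * sqrt(T)) = 0.45020094
d2 = d1 - sigma * sqrt(T) = -0.09979906
exp(-rT) = 0.96947557; exp(-qT) = 0.96078944
P = K * exp(-rT) * N(-d2) - S_0 * exp(-qT) * N(-d1)
N(-d1) = 0.32628278; N(-d2) = 0.53974807
P = 0.9000 * 0.96947557 * 0.53974807 - 1.0000 * 0.96078944 * 0.32628278 = 0.1575


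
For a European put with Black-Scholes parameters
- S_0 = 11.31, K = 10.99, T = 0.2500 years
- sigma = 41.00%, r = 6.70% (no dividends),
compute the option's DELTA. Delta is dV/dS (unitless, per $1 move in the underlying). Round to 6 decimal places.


Answer: Delta = -0.372888

Derivation:
d1 = 0.3242147401; d2 = 0.1192147401
phi(d1) = 0.3785163039; exp(-qT) = 1.0000000000; exp(-rT) = 0.9833895013
N(-d1) = 0.3728877317
Delta = -exp(-qT) * N(-d1) = -1.0000000000 * 0.3728877317 = -0.372888


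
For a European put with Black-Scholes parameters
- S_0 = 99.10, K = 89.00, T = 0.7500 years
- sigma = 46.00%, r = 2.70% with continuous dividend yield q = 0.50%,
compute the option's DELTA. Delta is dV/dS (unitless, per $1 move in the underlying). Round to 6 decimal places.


Answer: Delta = -0.303732

Derivation:
d1 = 0.5104355527; d2 = 0.1120638670
phi(d1) = 0.3502140430; exp(-qT) = 0.9962570225; exp(-rT) = 0.9799536543
N(-d1) = 0.3048731773
Delta = -exp(-qT) * N(-d1) = -0.9962570225 * 0.3048731773 = -0.303732


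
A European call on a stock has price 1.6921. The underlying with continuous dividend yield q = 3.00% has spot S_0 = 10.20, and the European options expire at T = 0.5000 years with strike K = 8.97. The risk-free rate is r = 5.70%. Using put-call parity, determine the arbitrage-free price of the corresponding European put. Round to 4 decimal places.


Put-call parity: C - P = S_0 * exp(-qT) - K * exp(-rT).
S_0 * exp(-qT) = 10.2000 * 0.98511194 = 10.04814178
K * exp(-rT) = 8.9700 * 0.97190229 = 8.71796358
P = C - S*exp(-qT) + K*exp(-rT)
P = 1.6921 - 10.04814178 + 8.71796358 = 0.3619

Answer: Put price = 0.3619


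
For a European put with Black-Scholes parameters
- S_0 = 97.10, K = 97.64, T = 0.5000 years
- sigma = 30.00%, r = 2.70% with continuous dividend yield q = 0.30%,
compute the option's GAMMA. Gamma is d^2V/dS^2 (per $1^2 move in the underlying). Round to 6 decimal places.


d1 = 0.1364910767; d2 = -0.0756409577
phi(d1) = 0.3952434242; exp(-qT) = 0.9985011244; exp(-rT) = 0.9865907163
Gamma = exp(-qT) * phi(d1) / (S * sigma * sqrt(T)) = 0.9985011244 * 0.3952434242 / (97.1000 * 0.3000 * 0.7071067812) = 0.019160

Answer: Gamma = 0.019160


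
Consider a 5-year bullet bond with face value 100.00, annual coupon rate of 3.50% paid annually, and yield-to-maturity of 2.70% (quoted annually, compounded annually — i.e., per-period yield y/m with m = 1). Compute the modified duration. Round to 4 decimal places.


Coupon per period c = face * coupon_rate / m = 3.500000
Periods per year m = 1; per-period yield y/m = 0.027000
Number of cashflows N = 5
Cashflows (t years, CF_t, discount factor 1/(1+y/m)^(m*t), PV):
  t = 1.0000: CF_t = 3.500000, DF = 0.973710, PV = 3.407984
  t = 2.0000: CF_t = 3.500000, DF = 0.948111, PV = 3.318388
  t = 3.0000: CF_t = 3.500000, DF = 0.923185, PV = 3.231147
  t = 4.0000: CF_t = 3.500000, DF = 0.898914, PV = 3.146200
  t = 5.0000: CF_t = 103.500000, DF = 0.875282, PV = 90.591642
Price P = sum_t PV_t = 103.695361
First compute Macaulay numerator sum_t t * PV_t:
  t * PV_t at t = 1.0000: 3.407984
  t * PV_t at t = 2.0000: 6.636776
  t * PV_t at t = 3.0000: 9.693441
  t * PV_t at t = 4.0000: 12.584798
  t * PV_t at t = 5.0000: 452.958210
Macaulay duration D = 485.281210 / 103.695361 = 4.679874
Modified duration = D / (1 + y/m) = 4.679874 / (1 + 0.027000) = 4.556839

Answer: Modified duration = 4.5568


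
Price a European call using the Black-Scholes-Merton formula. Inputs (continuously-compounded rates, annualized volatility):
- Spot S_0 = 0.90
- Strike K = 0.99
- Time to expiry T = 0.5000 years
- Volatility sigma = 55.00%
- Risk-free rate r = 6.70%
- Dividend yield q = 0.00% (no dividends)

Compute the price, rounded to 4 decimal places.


Answer: Price = 0.1163

Derivation:
d1 = (ln(S/K) + (r - q + 0.5*sigma^2) * T) / (sigma * sqrt(T)) = 0.03552201
d2 = d1 - sigma * sqrt(T) = -0.35338672
exp(-rT) = 0.96705491; exp(-qT) = 1.00000000
C = S_0 * exp(-qT) * N(d1) - K * exp(-rT) * N(d2)
N(d1) = 0.51416825; N(d2) = 0.36189927
C = 0.9000 * 1.00000000 * 0.51416825 - 0.9900 * 0.96705491 * 0.36189927 = 0.1163


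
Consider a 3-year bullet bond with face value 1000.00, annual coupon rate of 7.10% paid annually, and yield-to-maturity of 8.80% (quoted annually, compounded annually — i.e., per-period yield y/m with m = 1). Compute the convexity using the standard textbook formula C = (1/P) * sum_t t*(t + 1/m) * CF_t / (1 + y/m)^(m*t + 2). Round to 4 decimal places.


Coupon per period c = face * coupon_rate / m = 71.000000
Periods per year m = 1; per-period yield y/m = 0.088000
Number of cashflows N = 3
Cashflows (t years, CF_t, discount factor 1/(1+y/m)^(m*t), PV):
  t = 1.0000: CF_t = 71.000000, DF = 0.919118, PV = 65.257353
  t = 2.0000: CF_t = 71.000000, DF = 0.844777, PV = 59.979185
  t = 3.0000: CF_t = 1071.000000, DF = 0.776450, PV = 831.577605
Price P = sum_t PV_t = 956.814142
Convexity numerator sum_t t*(t + 1/m) * CF_t / (1+y/m)^(m*t + 2):
  t = 1.0000: term = 110.255854
  t = 2.0000: term = 304.014304
  t = 3.0000: term = 8429.974095
Convexity = (1/P) * sum = 8844.244253 / 956.814142 = 9.243430

Answer: Convexity = 9.2434


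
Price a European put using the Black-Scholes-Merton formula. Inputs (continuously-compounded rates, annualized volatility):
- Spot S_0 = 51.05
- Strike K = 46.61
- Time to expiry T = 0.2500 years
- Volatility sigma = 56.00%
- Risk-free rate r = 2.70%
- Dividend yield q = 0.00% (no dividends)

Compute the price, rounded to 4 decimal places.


d1 = (ln(S/K) + (r - q + 0.5*sigma^2) * T) / (sigma * sqrt(T)) = 0.48907298
d2 = d1 - sigma * sqrt(T) = 0.20907298
exp(-rT) = 0.99327273; exp(-qT) = 1.00000000
P = K * exp(-rT) * N(-d2) - S_0 * exp(-qT) * N(-d1)
N(-d1) = 0.31239502; N(-d2) = 0.41719563
P = 46.6100 * 0.99327273 * 0.41719563 - 51.0500 * 1.00000000 * 0.31239502 = 3.3669

Answer: Price = 3.3669


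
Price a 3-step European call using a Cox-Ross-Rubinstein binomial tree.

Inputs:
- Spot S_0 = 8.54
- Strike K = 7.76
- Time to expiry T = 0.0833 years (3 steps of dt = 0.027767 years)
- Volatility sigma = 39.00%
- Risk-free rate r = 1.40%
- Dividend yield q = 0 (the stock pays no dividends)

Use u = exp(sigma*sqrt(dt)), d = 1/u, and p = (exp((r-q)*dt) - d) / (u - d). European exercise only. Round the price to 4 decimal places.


Answer: Price = V(0,0) = 0.8880

Derivation:
dt = T/N = 0.027767
u = exp(sigma*sqrt(dt)) = 1.067145; d = 1/u = 0.937080
p = (exp((r-q)*dt) - d) / (u - d) = 0.486748
Discount per step: exp(-r*dt) = 0.999611
Stock lattice S(k, i) with i counting down-moves:
  k=0: S(0,0) = 8.5400
  k=1: S(1,0) = 9.1134; S(1,1) = 8.0027
  k=2: S(2,0) = 9.7253; S(2,1) = 8.5400; S(2,2) = 7.4991
  k=3: S(3,0) = 10.3784; S(3,1) = 9.1134; S(3,2) = 8.0027; S(3,3) = 7.0273
Terminal payoffs V(N, i) = max(S_T - K, 0):
  V(3,0) = 2.618351; V(3,1) = 1.353420; V(3,2) = 0.242660; V(3,3) = 0.000000
Backward induction: V(k, i) = exp(-r*dt) * [p * V(k+1, i) + (1-p) * V(k+1, i+1)].
  V(2,0) = exp(-r*dt) * [p*2.618351 + (1-p)*1.353420] = 1.968357
  V(2,1) = exp(-r*dt) * [p*1.353420 + (1-p)*0.242660] = 0.783016
  V(2,2) = exp(-r*dt) * [p*0.242660 + (1-p)*0.000000] = 0.118069
  V(1,0) = exp(-r*dt) * [p*1.968357 + (1-p)*0.783016] = 1.359450
  V(1,1) = exp(-r*dt) * [p*0.783016 + (1-p)*0.118069] = 0.441559
  V(0,0) = exp(-r*dt) * [p*1.359450 + (1-p)*0.441559] = 0.887996


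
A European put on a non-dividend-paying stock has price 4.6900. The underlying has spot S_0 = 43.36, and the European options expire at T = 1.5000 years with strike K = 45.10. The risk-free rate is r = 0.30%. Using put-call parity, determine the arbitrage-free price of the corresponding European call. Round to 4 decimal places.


Put-call parity: C - P = S_0 * exp(-qT) - K * exp(-rT).
S_0 * exp(-qT) = 43.3600 * 1.00000000 = 43.36000000
K * exp(-rT) = 45.1000 * 0.99551011 = 44.89750595
C = P + S*exp(-qT) - K*exp(-rT)
C = 4.6900 + 43.36000000 - 44.89750595 = 3.1525

Answer: Call price = 3.1525


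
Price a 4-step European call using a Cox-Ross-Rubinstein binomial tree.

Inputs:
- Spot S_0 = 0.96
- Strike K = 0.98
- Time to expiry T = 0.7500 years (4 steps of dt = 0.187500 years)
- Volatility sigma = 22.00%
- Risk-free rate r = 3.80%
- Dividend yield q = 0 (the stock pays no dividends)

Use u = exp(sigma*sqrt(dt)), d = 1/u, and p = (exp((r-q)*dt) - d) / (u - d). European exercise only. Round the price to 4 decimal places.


Answer: Price = V(0,0) = 0.0753

Derivation:
dt = T/N = 0.187500
u = exp(sigma*sqrt(dt)) = 1.099948; d = 1/u = 0.909134
p = (exp((r-q)*dt) - d) / (u - d) = 0.513676
Discount per step: exp(-r*dt) = 0.992900
Stock lattice S(k, i) with i counting down-moves:
  k=0: S(0,0) = 0.9600
  k=1: S(1,0) = 1.0559; S(1,1) = 0.8728
  k=2: S(2,0) = 1.1615; S(2,1) = 0.9600; S(2,2) = 0.7935
  k=3: S(3,0) = 1.2776; S(3,1) = 1.0559; S(3,2) = 0.8728; S(3,3) = 0.7214
  k=4: S(4,0) = 1.4053; S(4,1) = 1.1615; S(4,2) = 0.9600; S(4,3) = 0.7935; S(4,4) = 0.6558
Terminal payoffs V(N, i) = max(S_T - K, 0):
  V(4,0) = 0.425270; V(4,1) = 0.181490; V(4,2) = 0.000000; V(4,3) = 0.000000; V(4,4) = 0.000000
Backward induction: V(k, i) = exp(-r*dt) * [p * V(k+1, i) + (1-p) * V(k+1, i+1)].
  V(3,0) = exp(-r*dt) * [p*0.425270 + (1-p)*0.181490] = 0.304536
  V(3,1) = exp(-r*dt) * [p*0.181490 + (1-p)*0.000000] = 0.092565
  V(3,2) = exp(-r*dt) * [p*0.000000 + (1-p)*0.000000] = 0.000000
  V(3,3) = exp(-r*dt) * [p*0.000000 + (1-p)*0.000000] = 0.000000
  V(2,0) = exp(-r*dt) * [p*0.304536 + (1-p)*0.092565] = 0.200019
  V(2,1) = exp(-r*dt) * [p*0.092565 + (1-p)*0.000000] = 0.047211
  V(2,2) = exp(-r*dt) * [p*0.000000 + (1-p)*0.000000] = 0.000000
  V(1,0) = exp(-r*dt) * [p*0.200019 + (1-p)*0.047211] = 0.124812
  V(1,1) = exp(-r*dt) * [p*0.047211 + (1-p)*0.000000] = 0.024079
  V(0,0) = exp(-r*dt) * [p*0.124812 + (1-p)*0.024079] = 0.075285


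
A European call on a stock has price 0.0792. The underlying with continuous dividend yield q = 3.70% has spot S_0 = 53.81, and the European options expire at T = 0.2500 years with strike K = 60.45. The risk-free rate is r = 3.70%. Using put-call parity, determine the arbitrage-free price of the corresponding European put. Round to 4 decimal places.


Put-call parity: C - P = S_0 * exp(-qT) - K * exp(-rT).
S_0 * exp(-qT) = 53.8100 * 0.99079265 = 53.31455248
K * exp(-rT) = 60.4500 * 0.99079265 = 59.89341567
P = C - S*exp(-qT) + K*exp(-rT)
P = 0.0792 - 53.31455248 + 59.89341567 = 6.6581

Answer: Put price = 6.6581


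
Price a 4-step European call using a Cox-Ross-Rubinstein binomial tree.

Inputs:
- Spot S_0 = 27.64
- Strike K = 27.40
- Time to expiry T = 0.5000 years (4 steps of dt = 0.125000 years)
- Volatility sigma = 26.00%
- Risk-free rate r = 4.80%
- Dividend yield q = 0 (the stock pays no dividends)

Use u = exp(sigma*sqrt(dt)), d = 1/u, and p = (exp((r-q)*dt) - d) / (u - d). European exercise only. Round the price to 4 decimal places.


dt = T/N = 0.125000
u = exp(sigma*sqrt(dt)) = 1.096281; d = 1/u = 0.912175
p = (exp((r-q)*dt) - d) / (u - d) = 0.509723
Discount per step: exp(-r*dt) = 0.994018
Stock lattice S(k, i) with i counting down-moves:
  k=0: S(0,0) = 27.6400
  k=1: S(1,0) = 30.3012; S(1,1) = 25.2125
  k=2: S(2,0) = 33.2187; S(2,1) = 27.6400; S(2,2) = 22.9982
  k=3: S(3,0) = 36.4170; S(3,1) = 30.3012; S(3,2) = 25.2125; S(3,3) = 20.9784
  k=4: S(4,0) = 39.9233; S(4,1) = 33.2187; S(4,2) = 27.6400; S(4,3) = 22.9982; S(4,4) = 19.1359
Terminal payoffs V(N, i) = max(S_T - K, 0):
  V(4,0) = 12.523277; V(4,1) = 5.818660; V(4,2) = 0.240000; V(4,3) = 0.000000; V(4,4) = 0.000000
Backward induction: V(k, i) = exp(-r*dt) * [p * V(k+1, i) + (1-p) * V(k+1, i+1)].
  V(3,0) = exp(-r*dt) * [p*12.523277 + (1-p)*5.818660] = 9.180906
  V(3,1) = exp(-r*dt) * [p*5.818660 + (1-p)*0.240000] = 3.065125
  V(3,2) = exp(-r*dt) * [p*0.240000 + (1-p)*0.000000] = 0.121602
  V(3,3) = exp(-r*dt) * [p*0.000000 + (1-p)*0.000000] = 0.000000
  V(2,0) = exp(-r*dt) * [p*9.180906 + (1-p)*3.065125] = 6.145495
  V(2,1) = exp(-r*dt) * [p*3.065125 + (1-p)*0.121602] = 1.612280
  V(2,2) = exp(-r*dt) * [p*0.121602 + (1-p)*0.000000] = 0.061612
  V(1,0) = exp(-r*dt) * [p*6.145495 + (1-p)*1.612280] = 3.899496
  V(1,1) = exp(-r*dt) * [p*1.612280 + (1-p)*0.061612] = 0.846927
  V(0,0) = exp(-r*dt) * [p*3.899496 + (1-p)*0.846927] = 2.388517

Answer: Price = V(0,0) = 2.3885


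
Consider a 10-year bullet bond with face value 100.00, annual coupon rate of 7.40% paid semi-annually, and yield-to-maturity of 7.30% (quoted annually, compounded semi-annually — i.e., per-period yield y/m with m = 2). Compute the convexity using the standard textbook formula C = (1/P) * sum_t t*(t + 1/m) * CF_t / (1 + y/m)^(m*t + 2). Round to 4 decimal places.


Answer: Convexity = 62.7956

Derivation:
Coupon per period c = face * coupon_rate / m = 3.700000
Periods per year m = 2; per-period yield y/m = 0.036500
Number of cashflows N = 20
Cashflows (t years, CF_t, discount factor 1/(1+y/m)^(m*t), PV):
  t = 0.5000: CF_t = 3.700000, DF = 0.964785, PV = 3.569706
  t = 1.0000: CF_t = 3.700000, DF = 0.930811, PV = 3.444000
  t = 1.5000: CF_t = 3.700000, DF = 0.898033, PV = 3.322720
  t = 2.0000: CF_t = 3.700000, DF = 0.866409, PV = 3.205712
  t = 2.5000: CF_t = 3.700000, DF = 0.835898, PV = 3.092824
  t = 3.0000: CF_t = 3.700000, DF = 0.806462, PV = 2.983911
  t = 3.5000: CF_t = 3.700000, DF = 0.778063, PV = 2.878834
  t = 4.0000: CF_t = 3.700000, DF = 0.750664, PV = 2.777457
  t = 4.5000: CF_t = 3.700000, DF = 0.724230, PV = 2.679649
  t = 5.0000: CF_t = 3.700000, DF = 0.698726, PV = 2.585286
  t = 5.5000: CF_t = 3.700000, DF = 0.674121, PV = 2.494246
  t = 6.0000: CF_t = 3.700000, DF = 0.650382, PV = 2.406412
  t = 6.5000: CF_t = 3.700000, DF = 0.627479, PV = 2.321671
  t = 7.0000: CF_t = 3.700000, DF = 0.605382, PV = 2.239914
  t = 7.5000: CF_t = 3.700000, DF = 0.584064, PV = 2.161037
  t = 8.0000: CF_t = 3.700000, DF = 0.563496, PV = 2.084936
  t = 8.5000: CF_t = 3.700000, DF = 0.543653, PV = 2.011516
  t = 9.0000: CF_t = 3.700000, DF = 0.524508, PV = 1.940681
  t = 9.5000: CF_t = 3.700000, DF = 0.506038, PV = 1.872341
  t = 10.0000: CF_t = 103.700000, DF = 0.488218, PV = 50.628216
Price P = sum_t PV_t = 100.701071
Convexity numerator sum_t t*(t + 1/m) * CF_t / (1+y/m)^(m*t + 2):
  t = 0.5000: term = 1.661360
  t = 1.0000: term = 4.808568
  t = 1.5000: term = 9.278472
  t = 2.0000: term = 14.919556
  t = 2.5000: term = 21.591253
  t = 3.0000: term = 29.163294
  t = 3.5000: term = 37.515091
  t = 4.0000: term = 46.535155
  t = 4.5000: term = 56.120544
  t = 5.0000: term = 66.176339
  t = 5.5000: term = 76.615154
  t = 6.0000: term = 87.356664
  t = 6.5000: term = 98.327167
  t = 7.0000: term = 109.459163
  t = 7.5000: term = 120.690966
  t = 8.0000: term = 131.966325
  t = 8.5000: term = 143.234071
  t = 9.0000: term = 154.447794
  t = 9.5000: term = 165.565519
  t = 10.0000: term = 4948.155212
Convexity = (1/P) * sum = 6323.587667 / 100.701071 = 62.795635


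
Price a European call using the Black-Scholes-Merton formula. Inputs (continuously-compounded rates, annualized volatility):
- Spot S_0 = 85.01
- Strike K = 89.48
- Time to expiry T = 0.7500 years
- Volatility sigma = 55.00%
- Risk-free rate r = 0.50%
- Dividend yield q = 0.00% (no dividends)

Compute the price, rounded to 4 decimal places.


d1 = (ln(S/K) + (r - q + 0.5*sigma^2) * T) / (sigma * sqrt(T)) = 0.13844074
d2 = d1 - sigma * sqrt(T) = -0.33787323
exp(-rT) = 0.99625702; exp(-qT) = 1.00000000
C = S_0 * exp(-qT) * N(d1) - K * exp(-rT) * N(d2)
N(d1) = 0.55505395; N(d2) = 0.36772936
C = 85.0100 * 1.00000000 * 0.55505395 - 89.4800 * 0.99625702 * 0.36772936 = 14.4039

Answer: Price = 14.4039


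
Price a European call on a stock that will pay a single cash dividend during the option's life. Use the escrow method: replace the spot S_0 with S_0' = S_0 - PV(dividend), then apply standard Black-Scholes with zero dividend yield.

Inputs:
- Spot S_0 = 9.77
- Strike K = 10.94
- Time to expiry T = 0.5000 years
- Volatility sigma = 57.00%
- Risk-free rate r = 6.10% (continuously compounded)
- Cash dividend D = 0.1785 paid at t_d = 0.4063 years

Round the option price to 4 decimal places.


Answer: Price = 1.1552

Derivation:
PV(D) = D * exp(-r * t_d) = 0.1785 * 0.97552031 = 0.17413038
S_0' = S_0 - PV(D) = 9.7700 - 0.17413038 = 9.59586962
d1 = (ln(S_0'/K) + (r + sigma^2/2)*T) / (sigma*sqrt(T)) = -0.04805358
d2 = d1 - sigma*sqrt(T) = -0.45110445
exp(-rT) = 0.96996043
N(d1) = 0.48083677; N(d2) = 0.32595714
C = S_0' * N(d1) - K * exp(-rT) * N(d2) = 9.59586962 * 0.48083677 - 10.9400 * 0.96996043 * 0.32595714 = 1.1552


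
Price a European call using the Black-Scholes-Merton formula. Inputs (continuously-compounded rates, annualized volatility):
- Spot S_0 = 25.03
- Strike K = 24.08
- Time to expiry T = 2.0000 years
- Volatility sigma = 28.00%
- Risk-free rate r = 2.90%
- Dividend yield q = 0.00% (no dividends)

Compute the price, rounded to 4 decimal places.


d1 = (ln(S/K) + (r - q + 0.5*sigma^2) * T) / (sigma * sqrt(T)) = 0.44217782
d2 = d1 - sigma * sqrt(T) = 0.04619803
exp(-rT) = 0.94364995; exp(-qT) = 1.00000000
C = S_0 * exp(-qT) * N(d1) - K * exp(-rT) * N(d2)
N(d1) = 0.67081973; N(d2) = 0.51842379
C = 25.0300 * 1.00000000 * 0.67081973 - 24.0800 * 0.94364995 * 0.51842379 = 5.0104

Answer: Price = 5.0104


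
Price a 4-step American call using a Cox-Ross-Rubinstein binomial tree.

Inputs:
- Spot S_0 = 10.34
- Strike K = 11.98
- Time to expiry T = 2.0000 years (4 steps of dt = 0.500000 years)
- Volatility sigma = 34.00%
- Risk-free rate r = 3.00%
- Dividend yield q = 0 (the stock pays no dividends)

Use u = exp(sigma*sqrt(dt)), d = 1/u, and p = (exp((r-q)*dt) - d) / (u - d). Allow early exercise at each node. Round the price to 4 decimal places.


Answer: Price = V(0,0) = 1.6895

Derivation:
dt = T/N = 0.500000
u = exp(sigma*sqrt(dt)) = 1.271778; d = 1/u = 0.786300
p = (exp((r-q)*dt) - d) / (u - d) = 0.471314
Discount per step: exp(-r*dt) = 0.985112
Stock lattice S(k, i) with i counting down-moves:
  k=0: S(0,0) = 10.3400
  k=1: S(1,0) = 13.1502; S(1,1) = 8.1303
  k=2: S(2,0) = 16.7241; S(2,1) = 10.3400; S(2,2) = 6.3929
  k=3: S(3,0) = 21.2694; S(3,1) = 13.1502; S(3,2) = 8.1303; S(3,3) = 5.0267
  k=4: S(4,0) = 27.0499; S(4,1) = 16.7241; S(4,2) = 10.3400; S(4,3) = 6.3929; S(4,4) = 3.9525
Terminal payoffs V(N, i) = max(S_T - K, 0):
  V(4,0) = 15.069948; V(4,1) = 4.744128; V(4,2) = 0.000000; V(4,3) = 0.000000; V(4,4) = 0.000000
Backward induction: V(k, i) = exp(-r*dt) * [p * V(k+1, i) + (1-p) * V(k+1, i+1)]; then take max(V_cont, immediate exercise) for American.
  V(3,0) = exp(-r*dt) * [p*15.069948 + (1-p)*4.744128] = 9.467745; exercise = 9.289387; V(3,0) = max -> 9.467745
  V(3,1) = exp(-r*dt) * [p*4.744128 + (1-p)*0.000000] = 2.202685; exercise = 1.170190; V(3,1) = max -> 2.202685
  V(3,2) = exp(-r*dt) * [p*0.000000 + (1-p)*0.000000] = 0.000000; exercise = 0.000000; V(3,2) = max -> 0.000000
  V(3,3) = exp(-r*dt) * [p*0.000000 + (1-p)*0.000000] = 0.000000; exercise = 0.000000; V(3,3) = max -> 0.000000
  V(2,0) = exp(-r*dt) * [p*9.467745 + (1-p)*2.202685] = 5.543038; exercise = 4.744128; V(2,0) = max -> 5.543038
  V(2,1) = exp(-r*dt) * [p*2.202685 + (1-p)*0.000000] = 1.022700; exercise = 0.000000; V(2,1) = max -> 1.022700
  V(2,2) = exp(-r*dt) * [p*0.000000 + (1-p)*0.000000] = 0.000000; exercise = 0.000000; V(2,2) = max -> 0.000000
  V(1,0) = exp(-r*dt) * [p*5.543038 + (1-p)*1.022700] = 3.106254; exercise = 1.170190; V(1,0) = max -> 3.106254
  V(1,1) = exp(-r*dt) * [p*1.022700 + (1-p)*0.000000] = 0.474837; exercise = 0.000000; V(1,1) = max -> 0.474837
  V(0,0) = exp(-r*dt) * [p*3.106254 + (1-p)*0.474837] = 1.689527; exercise = 0.000000; V(0,0) = max -> 1.689527


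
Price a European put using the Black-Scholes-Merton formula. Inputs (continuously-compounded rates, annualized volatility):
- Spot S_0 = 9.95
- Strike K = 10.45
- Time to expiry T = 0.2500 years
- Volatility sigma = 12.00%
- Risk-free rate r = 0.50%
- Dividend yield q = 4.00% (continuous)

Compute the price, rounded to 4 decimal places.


Answer: Price = 0.6403

Derivation:
d1 = (ln(S/K) + (r - q + 0.5*sigma^2) * T) / (sigma * sqrt(T)) = -0.93299045
d2 = d1 - sigma * sqrt(T) = -0.99299045
exp(-rT) = 0.99875078; exp(-qT) = 0.99004983
P = K * exp(-rT) * N(-d2) - S_0 * exp(-qT) * N(-d1)
N(-d1) = 0.82458755; N(-d2) = 0.83964270
P = 10.4500 * 0.99875078 * 0.83964270 - 9.9500 * 0.99004983 * 0.82458755 = 0.6403


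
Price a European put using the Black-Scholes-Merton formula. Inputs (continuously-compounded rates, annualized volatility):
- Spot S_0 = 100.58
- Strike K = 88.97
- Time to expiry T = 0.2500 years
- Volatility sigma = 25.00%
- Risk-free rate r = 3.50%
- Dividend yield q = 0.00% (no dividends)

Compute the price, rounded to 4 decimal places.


d1 = (ln(S/K) + (r - q + 0.5*sigma^2) * T) / (sigma * sqrt(T)) = 1.11373357
d2 = d1 - sigma * sqrt(T) = 0.98873357
exp(-rT) = 0.99128817; exp(-qT) = 1.00000000
P = K * exp(-rT) * N(-d2) - S_0 * exp(-qT) * N(-d1)
N(-d1) = 0.13269675; N(-d2) = 0.16139676
P = 88.9700 * 0.99128817 * 0.16139676 - 100.5800 * 1.00000000 * 0.13269675 = 0.8877

Answer: Price = 0.8877


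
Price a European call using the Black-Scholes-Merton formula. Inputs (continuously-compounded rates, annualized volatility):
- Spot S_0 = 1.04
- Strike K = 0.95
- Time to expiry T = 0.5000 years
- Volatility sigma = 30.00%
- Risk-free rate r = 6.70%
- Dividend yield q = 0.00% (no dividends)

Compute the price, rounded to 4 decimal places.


d1 = (ln(S/K) + (r - q + 0.5*sigma^2) * T) / (sigma * sqrt(T)) = 0.69067366
d2 = d1 - sigma * sqrt(T) = 0.47854162
exp(-rT) = 0.96705491; exp(-qT) = 1.00000000
C = S_0 * exp(-qT) * N(d1) - K * exp(-rT) * N(d2)
N(d1) = 0.75511468; N(d2) = 0.68386762
C = 1.0400 * 1.00000000 * 0.75511468 - 0.9500 * 0.96705491 * 0.68386762 = 0.1570

Answer: Price = 0.1570


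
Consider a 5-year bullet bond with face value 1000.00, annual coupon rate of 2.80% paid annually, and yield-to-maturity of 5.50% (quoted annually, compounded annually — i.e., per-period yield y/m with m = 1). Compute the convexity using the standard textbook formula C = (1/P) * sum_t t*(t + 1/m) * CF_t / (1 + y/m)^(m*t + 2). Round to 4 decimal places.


Answer: Convexity = 24.9203

Derivation:
Coupon per period c = face * coupon_rate / m = 28.000000
Periods per year m = 1; per-period yield y/m = 0.055000
Number of cashflows N = 5
Cashflows (t years, CF_t, discount factor 1/(1+y/m)^(m*t), PV):
  t = 1.0000: CF_t = 28.000000, DF = 0.947867, PV = 26.540284
  t = 2.0000: CF_t = 28.000000, DF = 0.898452, PV = 25.156668
  t = 3.0000: CF_t = 28.000000, DF = 0.851614, PV = 23.845183
  t = 4.0000: CF_t = 28.000000, DF = 0.807217, PV = 22.602069
  t = 5.0000: CF_t = 1028.000000, DF = 0.765134, PV = 786.558116
Price P = sum_t PV_t = 884.702319
Convexity numerator sum_t t*(t + 1/m) * CF_t / (1+y/m)^(m*t + 2):
  t = 1.0000: term = 47.690365
  t = 2.0000: term = 135.612413
  t = 3.0000: term = 257.085143
  t = 4.0000: term = 406.137666
  t = 5.0000: term = 21200.551176
Convexity = (1/P) * sum = 22047.076763 / 884.702319 = 24.920333


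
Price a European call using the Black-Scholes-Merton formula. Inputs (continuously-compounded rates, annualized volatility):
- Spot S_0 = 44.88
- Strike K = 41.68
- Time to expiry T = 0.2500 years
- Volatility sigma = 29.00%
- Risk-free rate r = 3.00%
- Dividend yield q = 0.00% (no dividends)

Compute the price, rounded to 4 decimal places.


d1 = (ln(S/K) + (r - q + 0.5*sigma^2) * T) / (sigma * sqrt(T)) = 0.63436803
d2 = d1 - sigma * sqrt(T) = 0.48936803
exp(-rT) = 0.99252805; exp(-qT) = 1.00000000
C = S_0 * exp(-qT) * N(d1) - K * exp(-rT) * N(d2)
N(d1) = 0.73707966; N(d2) = 0.68770942
C = 44.8800 * 1.00000000 * 0.73707966 - 41.6800 * 0.99252805 * 0.68770942 = 4.6306

Answer: Price = 4.6306


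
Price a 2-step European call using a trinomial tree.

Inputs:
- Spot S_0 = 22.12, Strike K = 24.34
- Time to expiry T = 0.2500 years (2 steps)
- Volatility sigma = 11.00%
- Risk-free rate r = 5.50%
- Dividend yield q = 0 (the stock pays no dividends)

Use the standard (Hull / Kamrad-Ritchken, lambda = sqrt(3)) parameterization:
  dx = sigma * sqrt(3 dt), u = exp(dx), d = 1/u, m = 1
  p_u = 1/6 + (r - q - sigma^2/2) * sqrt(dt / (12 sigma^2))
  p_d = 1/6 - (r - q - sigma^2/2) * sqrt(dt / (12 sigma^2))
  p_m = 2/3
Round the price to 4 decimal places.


Answer: Price = V(0,0) = 0.0430

Derivation:
dt = T/N = 0.125000; dx = sigma*sqrt(3*dt) = 0.067361
u = exp(dx) = 1.069682; d = 1/u = 0.934858
p_u = 0.212084, p_m = 0.666667, p_d = 0.121249
Discount per step: exp(-r*dt) = 0.993149
Stock lattice S(k, j) with j the centered position index:
  k=0: S(0,+0) = 22.1200
  k=1: S(1,-1) = 20.6791; S(1,+0) = 22.1200; S(1,+1) = 23.6614
  k=2: S(2,-2) = 19.3320; S(2,-1) = 20.6791; S(2,+0) = 22.1200; S(2,+1) = 23.6614; S(2,+2) = 25.3101
Terminal payoffs V(N, j) = max(S_T - K, 0):
  V(2,-2) = 0.000000; V(2,-1) = 0.000000; V(2,+0) = 0.000000; V(2,+1) = 0.000000; V(2,+2) = 0.970115
Backward induction: V(k, j) = exp(-r*dt) * [p_u * V(k+1, j+1) + p_m * V(k+1, j) + p_d * V(k+1, j-1)]
  V(1,-1) = exp(-r*dt) * [p_u*0.000000 + p_m*0.000000 + p_d*0.000000] = 0.000000
  V(1,+0) = exp(-r*dt) * [p_u*0.000000 + p_m*0.000000 + p_d*0.000000] = 0.000000
  V(1,+1) = exp(-r*dt) * [p_u*0.970115 + p_m*0.000000 + p_d*0.000000] = 0.204336
  V(0,+0) = exp(-r*dt) * [p_u*0.204336 + p_m*0.000000 + p_d*0.000000] = 0.043040


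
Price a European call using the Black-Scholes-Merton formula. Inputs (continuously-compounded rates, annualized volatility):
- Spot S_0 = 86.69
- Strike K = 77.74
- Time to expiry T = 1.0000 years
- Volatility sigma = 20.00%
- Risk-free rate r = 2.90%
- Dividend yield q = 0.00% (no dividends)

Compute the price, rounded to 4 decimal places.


Answer: Price = 13.5176

Derivation:
d1 = (ln(S/K) + (r - q + 0.5*sigma^2) * T) / (sigma * sqrt(T)) = 0.78984306
d2 = d1 - sigma * sqrt(T) = 0.58984306
exp(-rT) = 0.97141646; exp(-qT) = 1.00000000
C = S_0 * exp(-qT) * N(d1) - K * exp(-rT) * N(d2)
N(d1) = 0.78519029; N(d2) = 0.72235206
C = 86.6900 * 1.00000000 * 0.78519029 - 77.7400 * 0.97141646 * 0.72235206 = 13.5176


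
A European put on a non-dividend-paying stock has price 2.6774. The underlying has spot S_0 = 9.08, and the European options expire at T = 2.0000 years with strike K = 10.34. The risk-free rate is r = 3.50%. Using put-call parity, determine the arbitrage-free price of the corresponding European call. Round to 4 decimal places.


Answer: Call price = 2.1164

Derivation:
Put-call parity: C - P = S_0 * exp(-qT) - K * exp(-rT).
S_0 * exp(-qT) = 9.0800 * 1.00000000 = 9.08000000
K * exp(-rT) = 10.3400 * 0.93239382 = 9.64095210
C = P + S*exp(-qT) - K*exp(-rT)
C = 2.6774 + 9.08000000 - 9.64095210 = 2.1164


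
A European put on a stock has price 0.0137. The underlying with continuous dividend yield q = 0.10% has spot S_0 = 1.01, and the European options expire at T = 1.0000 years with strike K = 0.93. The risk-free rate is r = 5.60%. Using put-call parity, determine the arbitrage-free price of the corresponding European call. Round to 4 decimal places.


Answer: Call price = 0.1433

Derivation:
Put-call parity: C - P = S_0 * exp(-qT) - K * exp(-rT).
S_0 * exp(-qT) = 1.0100 * 0.99900050 = 1.00899050
K * exp(-rT) = 0.9300 * 0.94553914 = 0.87935140
C = P + S*exp(-qT) - K*exp(-rT)
C = 0.0137 + 1.00899050 - 0.87935140 = 0.1433


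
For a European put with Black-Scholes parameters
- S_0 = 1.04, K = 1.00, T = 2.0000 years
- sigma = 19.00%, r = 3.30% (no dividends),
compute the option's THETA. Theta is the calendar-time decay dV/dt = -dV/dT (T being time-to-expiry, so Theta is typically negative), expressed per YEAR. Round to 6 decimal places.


d1 = 0.5259412347; d2 = 0.2572406578
phi(d1) = 0.3474113952; exp(-qT) = 1.0000000000; exp(-rT) = 0.9361308643
Theta = -S*exp(-qT)*phi(d1)*sigma/(2*sqrt(T)) + r*K*exp(-rT)*N(-d2) - q*S*exp(-qT)*N(-d1)
N(-d1) = 0.2994645189; N(-d2) = 0.3984964997; sqrt(T) = 1.4142135624
Term 1 = -1.0400 * 1.0000000000 * 0.3474113952 * 0.1900 / (2 * 1.4142135624) = -0.0242709070
Term 2 = 0.0330 * 1.0000 * 0.9361308643 * 0.3984964997 = 0.0123104808
Term 3 = 0 (no dividend yield, q = 0)
Theta = -0.0242709070 + (0.0123104808) + (0.0000000000) = -0.011960

Answer: Theta = -0.011960


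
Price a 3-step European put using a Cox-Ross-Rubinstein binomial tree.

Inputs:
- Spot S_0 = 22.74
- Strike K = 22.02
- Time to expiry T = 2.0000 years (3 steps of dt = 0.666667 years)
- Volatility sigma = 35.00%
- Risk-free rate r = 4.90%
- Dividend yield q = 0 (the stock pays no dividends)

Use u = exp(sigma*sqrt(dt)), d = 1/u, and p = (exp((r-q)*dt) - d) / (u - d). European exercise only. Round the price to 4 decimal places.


dt = T/N = 0.666667
u = exp(sigma*sqrt(dt)) = 1.330791; d = 1/u = 0.751433
p = (exp((r-q)*dt) - d) / (u - d) = 0.486354
Discount per step: exp(-r*dt) = 0.967861
Stock lattice S(k, i) with i counting down-moves:
  k=0: S(0,0) = 22.7400
  k=1: S(1,0) = 30.2622; S(1,1) = 17.0876
  k=2: S(2,0) = 40.2727; S(2,1) = 22.7400; S(2,2) = 12.8402
  k=3: S(3,0) = 53.5945; S(3,1) = 30.2622; S(3,2) = 17.0876; S(3,3) = 9.6485
Terminal payoffs V(N, i) = max(K - S_T, 0):
  V(3,0) = 0.000000; V(3,1) = 0.000000; V(3,2) = 4.932423; V(3,3) = 12.371484
Backward induction: V(k, i) = exp(-r*dt) * [p * V(k+1, i) + (1-p) * V(k+1, i+1)].
  V(2,0) = exp(-r*dt) * [p*0.000000 + (1-p)*0.000000] = 0.000000
  V(2,1) = exp(-r*dt) * [p*0.000000 + (1-p)*4.932423] = 2.452095
  V(2,2) = exp(-r*dt) * [p*4.932423 + (1-p)*12.371484] = 8.472140
  V(1,0) = exp(-r*dt) * [p*0.000000 + (1-p)*2.452095] = 1.219029
  V(1,1) = exp(-r*dt) * [p*2.452095 + (1-p)*8.472140] = 5.366080
  V(0,0) = exp(-r*dt) * [p*1.219029 + (1-p)*5.366080] = 3.241508

Answer: Price = V(0,0) = 3.2415


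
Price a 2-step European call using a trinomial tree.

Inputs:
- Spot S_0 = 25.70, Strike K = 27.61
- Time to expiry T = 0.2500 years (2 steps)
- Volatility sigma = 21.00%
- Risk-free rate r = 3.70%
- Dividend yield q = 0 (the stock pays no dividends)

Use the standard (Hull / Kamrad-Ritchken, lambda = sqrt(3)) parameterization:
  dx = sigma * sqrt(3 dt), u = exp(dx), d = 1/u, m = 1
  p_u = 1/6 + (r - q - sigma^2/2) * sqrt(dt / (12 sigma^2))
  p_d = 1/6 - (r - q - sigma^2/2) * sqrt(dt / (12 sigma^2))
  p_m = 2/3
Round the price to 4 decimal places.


Answer: Price = V(0,0) = 0.5402

Derivation:
dt = T/N = 0.125000; dx = sigma*sqrt(3*dt) = 0.128598
u = exp(dx) = 1.137233; d = 1/u = 0.879327
p_u = 0.173933, p_m = 0.666667, p_d = 0.159401
Discount per step: exp(-r*dt) = 0.995386
Stock lattice S(k, j) with j the centered position index:
  k=0: S(0,+0) = 25.7000
  k=1: S(1,-1) = 22.5987; S(1,+0) = 25.7000; S(1,+1) = 29.2269
  k=2: S(2,-2) = 19.8717; S(2,-1) = 22.5987; S(2,+0) = 25.7000; S(2,+1) = 29.2269; S(2,+2) = 33.2378
Terminal payoffs V(N, j) = max(S_T - K, 0):
  V(2,-2) = 0.000000; V(2,-1) = 0.000000; V(2,+0) = 0.000000; V(2,+1) = 1.616891; V(2,+2) = 5.627788
Backward induction: V(k, j) = exp(-r*dt) * [p_u * V(k+1, j+1) + p_m * V(k+1, j) + p_d * V(k+1, j-1)]
  V(1,-1) = exp(-r*dt) * [p_u*0.000000 + p_m*0.000000 + p_d*0.000000] = 0.000000
  V(1,+0) = exp(-r*dt) * [p_u*1.616891 + p_m*0.000000 + p_d*0.000000] = 0.279932
  V(1,+1) = exp(-r*dt) * [p_u*5.627788 + p_m*1.616891 + p_d*0.000000] = 2.047292
  V(0,+0) = exp(-r*dt) * [p_u*2.047292 + p_m*0.279932 + p_d*0.000000] = 0.540208


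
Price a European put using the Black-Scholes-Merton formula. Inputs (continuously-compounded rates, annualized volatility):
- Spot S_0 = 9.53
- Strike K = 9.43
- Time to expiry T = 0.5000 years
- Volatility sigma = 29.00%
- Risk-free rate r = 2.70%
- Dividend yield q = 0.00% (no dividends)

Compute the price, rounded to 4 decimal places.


d1 = (ln(S/K) + (r - q + 0.5*sigma^2) * T) / (sigma * sqrt(T)) = 0.21980595
d2 = d1 - sigma * sqrt(T) = 0.01474499
exp(-rT) = 0.98659072; exp(-qT) = 1.00000000
P = K * exp(-rT) * N(-d2) - S_0 * exp(-qT) * N(-d1)
N(-d1) = 0.41301114; N(-d2) = 0.49411781
P = 9.4300 * 0.98659072 * 0.49411781 - 9.5300 * 1.00000000 * 0.41301114 = 0.6611

Answer: Price = 0.6611


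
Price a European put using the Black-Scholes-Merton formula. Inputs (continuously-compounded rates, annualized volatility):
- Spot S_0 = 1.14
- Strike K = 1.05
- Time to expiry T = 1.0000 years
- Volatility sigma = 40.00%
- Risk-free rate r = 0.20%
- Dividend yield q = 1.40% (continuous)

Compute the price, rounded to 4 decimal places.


Answer: Price = 0.1366

Derivation:
d1 = (ln(S/K) + (r - q + 0.5*sigma^2) * T) / (sigma * sqrt(T)) = 0.37559525
d2 = d1 - sigma * sqrt(T) = -0.02440475
exp(-rT) = 0.99800200; exp(-qT) = 0.98609754
P = K * exp(-rT) * N(-d2) - S_0 * exp(-qT) * N(-d1)
N(-d1) = 0.35360891; N(-d2) = 0.50973512
P = 1.0500 * 0.99800200 * 0.50973512 - 1.1400 * 0.98609754 * 0.35360891 = 0.1366
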